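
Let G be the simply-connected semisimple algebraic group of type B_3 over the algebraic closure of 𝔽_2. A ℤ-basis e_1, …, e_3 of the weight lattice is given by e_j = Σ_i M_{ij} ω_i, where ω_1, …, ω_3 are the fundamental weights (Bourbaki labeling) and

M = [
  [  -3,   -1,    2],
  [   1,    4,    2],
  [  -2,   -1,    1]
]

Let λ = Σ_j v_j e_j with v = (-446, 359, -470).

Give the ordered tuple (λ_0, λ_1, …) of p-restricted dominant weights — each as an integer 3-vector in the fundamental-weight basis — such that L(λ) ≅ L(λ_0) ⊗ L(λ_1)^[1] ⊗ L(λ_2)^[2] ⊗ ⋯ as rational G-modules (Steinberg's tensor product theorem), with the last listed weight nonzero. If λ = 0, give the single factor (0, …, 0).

((1, 0, 1), (1, 1, 1), (1, 0, 1), (0, 0, 1), (0, 1, 1), (1, 1, 1))

ω-coordinates c = M·v, v = (-446, 359, -470):
  c_1 = (-3)·(-446) + (-1)·(359) + (2)·(-470) = 39
  c_2 = (1)·(-446) + (4)·(359) + (2)·(-470) = 50
  c_3 = (-2)·(-446) + (-1)·(359) + (1)·(-470) = 63
Expand coordinatewise in base 2:
  c_1 = 39 = 1·2^0 + 1·2^1 + 1·2^2 + 0·2^3 + 0·2^4 + 1·2^5
  c_2 = 50 = 0·2^0 + 1·2^1 + 0·2^2 + 0·2^3 + 1·2^4 + 1·2^5
  c_3 = 63 = 1·2^0 + 1·2^1 + 1·2^2 + 1·2^3 + 1·2^4 + 1·2^5
λ_0 = (1, 0, 1)
λ_1 = (1, 1, 1)
λ_2 = (1, 0, 1)
λ_3 = (0, 0, 1)
λ_4 = (0, 1, 1)
λ_5 = (1, 1, 1)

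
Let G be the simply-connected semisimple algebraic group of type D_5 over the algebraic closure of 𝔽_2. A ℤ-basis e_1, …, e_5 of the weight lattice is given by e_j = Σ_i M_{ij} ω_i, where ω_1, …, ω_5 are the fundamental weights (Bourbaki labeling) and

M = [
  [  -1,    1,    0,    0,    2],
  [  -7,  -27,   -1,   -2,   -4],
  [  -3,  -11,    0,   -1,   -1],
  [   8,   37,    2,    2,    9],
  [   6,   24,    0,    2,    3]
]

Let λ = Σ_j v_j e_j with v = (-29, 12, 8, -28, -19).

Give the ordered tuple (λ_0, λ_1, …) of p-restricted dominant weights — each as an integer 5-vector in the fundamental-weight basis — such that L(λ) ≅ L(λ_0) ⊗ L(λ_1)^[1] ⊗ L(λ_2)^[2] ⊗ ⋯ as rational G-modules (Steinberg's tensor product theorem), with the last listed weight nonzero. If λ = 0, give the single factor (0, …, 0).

Compute c_i = Σ_j M_{ij} v_j with v = (-29, 12, 8, -28, -19):
  c_1 = (-1)·(-29) + (1)·(12) + (0)·(8) + (0)·(-28) + (2)·(-19) = 3
  c_2 = (-7)·(-29) + (-27)·(12) + (-1)·(8) + (-2)·(-28) + (-4)·(-19) = 3
  c_3 = (-3)·(-29) + (-11)·(12) + (0)·(8) + (-1)·(-28) + (-1)·(-19) = 2
  c_4 = (8)·(-29) + (37)·(12) + (2)·(8) + (2)·(-28) + (9)·(-19) = 1
  c_5 = (6)·(-29) + (24)·(12) + (0)·(8) + (2)·(-28) + (3)·(-19) = 1
Writing each c_i in base p = 2:
  c_1 = 3 = 1·2^0 + 1·2^1
  c_2 = 3 = 1·2^0 + 1·2^1
  c_3 = 2 = 0·2^0 + 1·2^1
  c_4 = 1 = 1·2^0
  c_5 = 1 = 1·2^0
p-restricted factor λ_0 = (1, 1, 0, 1, 1)
p-restricted factor λ_1 = (1, 1, 1, 0, 0)

((1, 1, 0, 1, 1), (1, 1, 1, 0, 0))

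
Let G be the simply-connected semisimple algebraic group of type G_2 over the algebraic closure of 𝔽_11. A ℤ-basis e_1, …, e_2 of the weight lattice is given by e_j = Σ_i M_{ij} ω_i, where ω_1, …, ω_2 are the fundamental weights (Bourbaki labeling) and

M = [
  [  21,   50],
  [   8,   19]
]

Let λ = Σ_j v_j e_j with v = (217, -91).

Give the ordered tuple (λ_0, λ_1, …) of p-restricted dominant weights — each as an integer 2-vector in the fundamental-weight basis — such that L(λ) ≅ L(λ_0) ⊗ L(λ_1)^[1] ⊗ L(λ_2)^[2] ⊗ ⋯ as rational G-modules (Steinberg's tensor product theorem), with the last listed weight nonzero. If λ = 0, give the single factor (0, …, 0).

((7, 7),)

Converting to the ω-basis (c_i = row i of M dotted with v = (217, -91)):
  c_1 = (21)·(217) + (50)·(-91) = 7
  c_2 = (8)·(217) + (19)·(-91) = 7
Base-11 expansion of each c_i:
  c_1 = 7 = 7·11^0
  c_2 = 7 = 7·11^0
p-restricted factor λ_0 = (7, 7)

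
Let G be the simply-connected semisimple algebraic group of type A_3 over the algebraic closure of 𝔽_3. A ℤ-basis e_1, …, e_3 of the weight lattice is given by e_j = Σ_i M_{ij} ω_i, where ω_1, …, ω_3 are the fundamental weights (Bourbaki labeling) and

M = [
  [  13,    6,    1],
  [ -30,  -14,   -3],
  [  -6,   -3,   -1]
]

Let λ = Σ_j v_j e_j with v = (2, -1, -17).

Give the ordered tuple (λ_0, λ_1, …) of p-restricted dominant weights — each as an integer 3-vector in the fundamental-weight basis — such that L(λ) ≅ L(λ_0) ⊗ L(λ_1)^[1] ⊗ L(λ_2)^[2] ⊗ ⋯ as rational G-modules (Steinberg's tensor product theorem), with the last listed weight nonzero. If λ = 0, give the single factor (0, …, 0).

Change of basis e → ω: c = M·v where v = (2, -1, -17):
  c_1 = 13·2 + (6)·(-1) + (1)·(-17) = 3
  c_2 = (-30)·(2) + (-14)·(-1) + (-3)·(-17) = 5
  c_3 = (-6)·(2) + (-3)·(-1) + (-1)·(-17) = 8
Expand coordinatewise in base 3:
  c_1 = 3 = 0·3^0 + 1·3^1
  c_2 = 5 = 2·3^0 + 1·3^1
  c_3 = 8 = 2·3^0 + 2·3^1
Factor λ_0 = (0, 2, 2)
Factor λ_1 = (1, 1, 2)

((0, 2, 2), (1, 1, 2))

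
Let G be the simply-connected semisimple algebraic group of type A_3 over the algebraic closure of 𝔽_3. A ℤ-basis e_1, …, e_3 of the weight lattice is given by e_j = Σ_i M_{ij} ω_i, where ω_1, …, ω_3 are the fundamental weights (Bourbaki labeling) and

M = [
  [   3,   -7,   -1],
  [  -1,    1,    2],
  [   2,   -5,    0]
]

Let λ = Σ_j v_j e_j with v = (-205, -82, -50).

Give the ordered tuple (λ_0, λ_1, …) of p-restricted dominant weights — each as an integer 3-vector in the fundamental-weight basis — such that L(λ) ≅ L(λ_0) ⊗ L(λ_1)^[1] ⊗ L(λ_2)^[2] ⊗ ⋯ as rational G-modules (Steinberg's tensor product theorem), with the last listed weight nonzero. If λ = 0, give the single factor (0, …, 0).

((0, 2, 0), (0, 1, 0), (1, 2, 0))

In the fundamental-weight basis, λ has coordinates c = M·v (v = (-205, -82, -50)):
  c_1 = 3*-205 + -7*-82 + -1*-50 = 9
  c_2 = -1*-205 + 1*-82 + 2*-50 = 23
  c_3 = 2*-205 + -5*-82 + 0*-50 = 0
Writing each c_i in base p = 3:
  c_1 = 9 = 0·3^0 + 0·3^1 + 1·3^2
  c_2 = 23 = 2·3^0 + 1·3^1 + 2·3^2
  c_3 = 0
p-restricted factor λ_0 = (0, 2, 0)
p-restricted factor λ_1 = (0, 1, 0)
p-restricted factor λ_2 = (1, 2, 0)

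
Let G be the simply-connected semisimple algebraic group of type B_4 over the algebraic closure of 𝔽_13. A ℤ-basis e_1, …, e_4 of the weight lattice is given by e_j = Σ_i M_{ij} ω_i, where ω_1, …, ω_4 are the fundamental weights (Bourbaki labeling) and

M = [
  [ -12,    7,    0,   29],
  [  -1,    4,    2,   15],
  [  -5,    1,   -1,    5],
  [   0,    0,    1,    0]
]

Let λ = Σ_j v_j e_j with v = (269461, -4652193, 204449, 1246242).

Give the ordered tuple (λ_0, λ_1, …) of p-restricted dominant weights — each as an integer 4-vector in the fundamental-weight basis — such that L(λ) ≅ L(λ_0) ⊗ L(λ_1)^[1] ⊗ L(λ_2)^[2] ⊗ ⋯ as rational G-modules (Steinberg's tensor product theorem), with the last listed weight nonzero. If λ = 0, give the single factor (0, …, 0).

Compute c_i = Σ_j M_{ij} v_j with v = (269461, -4652193, 204449, 1246242):
  c_1 = (-12)·(269461) + (7)·(-4652193) + (0)·(204449) + (29)·(1246242) = 342135
  c_2 = (-1)·(269461) + (4)·(-4652193) + (2)·(204449) + (15)·(1246242) = 224295
  c_3 = (-5)·(269461) + (1)·(-4652193) + (-1)·(204449) + (5)·(1246242) = 27263
  c_4 = (0)·(269461) + (0)·(-4652193) + (1)·(204449) + (0)·(1246242) = 204449
p = 13; digits c_i = Σ_j d_{ij}·13^j, 0 ≤ d_{ij} < 13:
  c_1 = 342135 = 1·13^0 + 6·13^1 + 9·13^2 + 12·13^3 + 11·13^4
  c_2 = 224295 = 6·13^0 + 2·13^1 + 1·13^2 + 11·13^3 + 7·13^4
  c_3 = 27263 = 2·13^0 + 4·13^1 + 5·13^2 + 12·13^3
  c_4 = 204449 = 11·13^0 + 9·13^1 + 0·13^2 + 2·13^3 + 7·13^4
λ_0 = (1, 6, 2, 11)
λ_1 = (6, 2, 4, 9)
λ_2 = (9, 1, 5, 0)
λ_3 = (12, 11, 12, 2)
λ_4 = (11, 7, 0, 7)

((1, 6, 2, 11), (6, 2, 4, 9), (9, 1, 5, 0), (12, 11, 12, 2), (11, 7, 0, 7))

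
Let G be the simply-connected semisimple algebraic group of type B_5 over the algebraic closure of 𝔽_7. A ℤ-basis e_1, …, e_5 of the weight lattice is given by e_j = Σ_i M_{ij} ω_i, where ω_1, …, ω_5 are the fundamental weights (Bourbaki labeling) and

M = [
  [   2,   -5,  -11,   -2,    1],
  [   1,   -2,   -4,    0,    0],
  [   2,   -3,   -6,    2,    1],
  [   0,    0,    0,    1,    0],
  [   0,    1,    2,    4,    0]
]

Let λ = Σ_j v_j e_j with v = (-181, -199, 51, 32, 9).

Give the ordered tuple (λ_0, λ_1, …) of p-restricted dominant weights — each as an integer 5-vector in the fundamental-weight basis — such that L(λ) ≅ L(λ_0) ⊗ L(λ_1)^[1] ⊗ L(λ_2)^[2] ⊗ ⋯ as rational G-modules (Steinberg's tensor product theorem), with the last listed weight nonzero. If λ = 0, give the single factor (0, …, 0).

((3, 6, 2, 4, 3), (2, 1, 0, 4, 4))

Change of basis e → ω: c = M·v where v = (-181, -199, 51, 32, 9):
  c_1 = 2*-181 + -5*-199 + -11*51 + -2*32 + 1*9 = 17
  c_2 = 1*-181 + -2*-199 + -4*51 + 0*32 + 0*9 = 13
  c_3 = 2*-181 + -3*-199 + -6*51 + 2*32 + 1*9 = 2
  c_4 = 0*-181 + 0*-199 + 0*51 + 1*32 + 0*9 = 32
  c_5 = 0*-181 + 1*-199 + 2*51 + 4*32 + 0*9 = 31
Expand coordinatewise in base 7:
  c_1 = 17 = 3·7^0 + 2·7^1
  c_2 = 13 = 6·7^0 + 1·7^1
  c_3 = 2 = 2·7^0
  c_4 = 32 = 4·7^0 + 4·7^1
  c_5 = 31 = 3·7^0 + 4·7^1
Factor λ_0 = (3, 6, 2, 4, 3)
Factor λ_1 = (2, 1, 0, 4, 4)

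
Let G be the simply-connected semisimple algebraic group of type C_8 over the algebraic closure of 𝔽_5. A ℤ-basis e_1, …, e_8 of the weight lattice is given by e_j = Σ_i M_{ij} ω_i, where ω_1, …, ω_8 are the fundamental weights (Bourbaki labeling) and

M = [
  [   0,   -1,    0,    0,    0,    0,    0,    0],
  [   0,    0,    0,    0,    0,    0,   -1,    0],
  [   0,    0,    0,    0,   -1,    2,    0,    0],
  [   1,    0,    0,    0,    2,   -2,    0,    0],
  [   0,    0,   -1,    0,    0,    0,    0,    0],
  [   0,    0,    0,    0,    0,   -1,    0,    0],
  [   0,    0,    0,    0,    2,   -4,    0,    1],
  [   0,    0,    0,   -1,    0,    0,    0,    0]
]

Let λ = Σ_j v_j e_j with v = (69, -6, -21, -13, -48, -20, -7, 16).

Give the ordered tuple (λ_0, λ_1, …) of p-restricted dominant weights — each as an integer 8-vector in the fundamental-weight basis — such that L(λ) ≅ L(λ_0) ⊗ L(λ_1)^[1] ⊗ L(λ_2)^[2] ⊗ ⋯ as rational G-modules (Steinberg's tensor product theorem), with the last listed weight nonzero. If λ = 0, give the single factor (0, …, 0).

Change of basis e → ω: c = M·v where v = (69, -6, -21, -13, -48, -20, -7, 16):
  c_1 = (0)·(69) + (-1)·(-6) + (0)·(-21) + (0)·(-13) + (0)·(-48) + (0)·(-20) + (0)·(-7) + (0)·(16) = 6
  c_2 = (0)·(69) + (0)·(-6) + (0)·(-21) + (0)·(-13) + (0)·(-48) + (0)·(-20) + (-1)·(-7) + (0)·(16) = 7
  c_3 = (0)·(69) + (0)·(-6) + (0)·(-21) + (0)·(-13) + (-1)·(-48) + (2)·(-20) + (0)·(-7) + (0)·(16) = 8
  c_4 = (1)·(69) + (0)·(-6) + (0)·(-21) + (0)·(-13) + (2)·(-48) + (-2)·(-20) + (0)·(-7) + (0)·(16) = 13
  c_5 = (0)·(69) + (0)·(-6) + (-1)·(-21) + (0)·(-13) + (0)·(-48) + (0)·(-20) + (0)·(-7) + (0)·(16) = 21
  c_6 = (0)·(69) + (0)·(-6) + (0)·(-21) + (0)·(-13) + (0)·(-48) + (-1)·(-20) + (0)·(-7) + (0)·(16) = 20
  c_7 = (0)·(69) + (0)·(-6) + (0)·(-21) + (0)·(-13) + (2)·(-48) + (-4)·(-20) + (0)·(-7) + (1)·(16) = 0
  c_8 = (0)·(69) + (0)·(-6) + (0)·(-21) + (-1)·(-13) + (0)·(-48) + (0)·(-20) + (0)·(-7) + (0)·(16) = 13
p = 5; digits c_i = Σ_j d_{ij}·5^j, 0 ≤ d_{ij} < 5:
  c_1 = 6 = 1·5^0 + 1·5^1
  c_2 = 7 = 2·5^0 + 1·5^1
  c_3 = 8 = 3·5^0 + 1·5^1
  c_4 = 13 = 3·5^0 + 2·5^1
  c_5 = 21 = 1·5^0 + 4·5^1
  c_6 = 20 = 0·5^0 + 4·5^1
  c_7 = 0
  c_8 = 13 = 3·5^0 + 2·5^1
λ_0 = (1, 2, 3, 3, 1, 0, 0, 3)
λ_1 = (1, 1, 1, 2, 4, 4, 0, 2)

((1, 2, 3, 3, 1, 0, 0, 3), (1, 1, 1, 2, 4, 4, 0, 2))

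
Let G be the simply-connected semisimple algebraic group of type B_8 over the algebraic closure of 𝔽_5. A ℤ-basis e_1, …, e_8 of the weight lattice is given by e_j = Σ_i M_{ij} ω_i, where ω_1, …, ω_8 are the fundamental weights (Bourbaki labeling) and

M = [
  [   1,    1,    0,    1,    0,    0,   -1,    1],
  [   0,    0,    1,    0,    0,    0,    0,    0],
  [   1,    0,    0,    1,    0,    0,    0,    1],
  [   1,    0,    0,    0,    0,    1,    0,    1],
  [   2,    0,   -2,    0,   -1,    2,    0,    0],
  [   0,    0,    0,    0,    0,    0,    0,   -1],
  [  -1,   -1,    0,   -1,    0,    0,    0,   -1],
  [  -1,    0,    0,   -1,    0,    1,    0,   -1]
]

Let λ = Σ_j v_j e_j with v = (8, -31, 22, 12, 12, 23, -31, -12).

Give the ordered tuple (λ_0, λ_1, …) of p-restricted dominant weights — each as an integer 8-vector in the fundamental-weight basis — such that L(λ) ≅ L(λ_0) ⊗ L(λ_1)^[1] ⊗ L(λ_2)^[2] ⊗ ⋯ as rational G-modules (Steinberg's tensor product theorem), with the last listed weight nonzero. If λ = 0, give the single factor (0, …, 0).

((3, 2, 3, 4, 1, 2, 3, 0), (1, 4, 1, 3, 1, 2, 4, 3))

Converting to the ω-basis (c_i = row i of M dotted with v = (8, -31, 22, 12, 12, 23, -31, -12)):
  c_1 = (1)·(8) + (1)·(-31) + (0)·(22) + (1)·(12) + (0)·(12) + (0)·(23) + (-1)·(-31) + (1)·(-12) = 8
  c_2 = (0)·(8) + (0)·(-31) + (1)·(22) + (0)·(12) + (0)·(12) + (0)·(23) + (0)·(-31) + (0)·(-12) = 22
  c_3 = (1)·(8) + (0)·(-31) + (0)·(22) + (1)·(12) + (0)·(12) + (0)·(23) + (0)·(-31) + (1)·(-12) = 8
  c_4 = (1)·(8) + (0)·(-31) + (0)·(22) + (0)·(12) + (0)·(12) + (1)·(23) + (0)·(-31) + (1)·(-12) = 19
  c_5 = (2)·(8) + (0)·(-31) + (-2)·(22) + (0)·(12) + (-1)·(12) + (2)·(23) + (0)·(-31) + (0)·(-12) = 6
  c_6 = (0)·(8) + (0)·(-31) + (0)·(22) + (0)·(12) + (0)·(12) + (0)·(23) + (0)·(-31) + (-1)·(-12) = 12
  c_7 = (-1)·(8) + (-1)·(-31) + (0)·(22) + (-1)·(12) + (0)·(12) + (0)·(23) + (0)·(-31) + (-1)·(-12) = 23
  c_8 = (-1)·(8) + (0)·(-31) + (0)·(22) + (-1)·(12) + (0)·(12) + (1)·(23) + (0)·(-31) + (-1)·(-12) = 15
Base-5 expansion of each c_i:
  c_1 = 8 = 3·5^0 + 1·5^1
  c_2 = 22 = 2·5^0 + 4·5^1
  c_3 = 8 = 3·5^0 + 1·5^1
  c_4 = 19 = 4·5^0 + 3·5^1
  c_5 = 6 = 1·5^0 + 1·5^1
  c_6 = 12 = 2·5^0 + 2·5^1
  c_7 = 23 = 3·5^0 + 4·5^1
  c_8 = 15 = 0·5^0 + 3·5^1
λ_0 = (3, 2, 3, 4, 1, 2, 3, 0)
λ_1 = (1, 4, 1, 3, 1, 2, 4, 3)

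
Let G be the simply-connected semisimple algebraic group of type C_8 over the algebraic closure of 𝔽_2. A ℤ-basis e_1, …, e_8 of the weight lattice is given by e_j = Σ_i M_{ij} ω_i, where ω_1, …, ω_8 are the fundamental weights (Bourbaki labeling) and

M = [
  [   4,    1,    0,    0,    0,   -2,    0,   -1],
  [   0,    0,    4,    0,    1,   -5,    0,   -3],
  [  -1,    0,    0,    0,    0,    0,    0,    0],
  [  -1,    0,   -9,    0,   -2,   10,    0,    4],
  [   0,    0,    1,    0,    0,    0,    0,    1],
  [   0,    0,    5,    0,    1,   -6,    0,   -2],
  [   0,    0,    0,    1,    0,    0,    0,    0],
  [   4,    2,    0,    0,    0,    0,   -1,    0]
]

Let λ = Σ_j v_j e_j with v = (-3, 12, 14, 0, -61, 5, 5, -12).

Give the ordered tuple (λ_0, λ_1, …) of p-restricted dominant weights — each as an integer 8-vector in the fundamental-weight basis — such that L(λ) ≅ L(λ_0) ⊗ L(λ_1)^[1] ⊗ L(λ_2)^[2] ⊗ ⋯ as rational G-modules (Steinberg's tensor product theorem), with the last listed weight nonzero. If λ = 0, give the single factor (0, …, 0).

In the fundamental-weight basis, λ has coordinates c = M·v (v = (-3, 12, 14, 0, -61, 5, 5, -12)):
  c_1 = (4)·(-3) + 1·12 + 0·14 + 0·0 + (0)·(-61) + (-2)·(5) + 0·5 + (-1)·(-12) = 2
  c_2 = (0)·(-3) + 0·12 + 4·14 + 0·0 + (1)·(-61) + (-5)·(5) + 0·5 + (-3)·(-12) = 6
  c_3 = (-1)·(-3) + 0·12 + 0·14 + 0·0 + (0)·(-61) + 0·5 + 0·5 + (0)·(-12) = 3
  c_4 = (-1)·(-3) + 0·12 + (-9)·(14) + 0·0 + (-2)·(-61) + 10·5 + 0·5 + (4)·(-12) = 1
  c_5 = (0)·(-3) + 0·12 + 1·14 + 0·0 + (0)·(-61) + 0·5 + 0·5 + (1)·(-12) = 2
  c_6 = (0)·(-3) + 0·12 + 5·14 + 0·0 + (1)·(-61) + (-6)·(5) + 0·5 + (-2)·(-12) = 3
  c_7 = (0)·(-3) + 0·12 + 0·14 + 1·0 + (0)·(-61) + 0·5 + 0·5 + (0)·(-12) = 0
  c_8 = (4)·(-3) + 2·12 + 0·14 + 0·0 + (0)·(-61) + 0·5 + (-1)·(5) + (0)·(-12) = 7
p = 2; digits c_i = Σ_j d_{ij}·2^j, 0 ≤ d_{ij} < 2:
  c_1 = 2 = 0·2^0 + 1·2^1
  c_2 = 6 = 0·2^0 + 1·2^1 + 1·2^2
  c_3 = 3 = 1·2^0 + 1·2^1
  c_4 = 1 = 1·2^0
  c_5 = 2 = 0·2^0 + 1·2^1
  c_6 = 3 = 1·2^0 + 1·2^1
  c_7 = 0
  c_8 = 7 = 1·2^0 + 1·2^1 + 1·2^2
p-restricted factor λ_0 = (0, 0, 1, 1, 0, 1, 0, 1)
p-restricted factor λ_1 = (1, 1, 1, 0, 1, 1, 0, 1)
p-restricted factor λ_2 = (0, 1, 0, 0, 0, 0, 0, 1)

((0, 0, 1, 1, 0, 1, 0, 1), (1, 1, 1, 0, 1, 1, 0, 1), (0, 1, 0, 0, 0, 0, 0, 1))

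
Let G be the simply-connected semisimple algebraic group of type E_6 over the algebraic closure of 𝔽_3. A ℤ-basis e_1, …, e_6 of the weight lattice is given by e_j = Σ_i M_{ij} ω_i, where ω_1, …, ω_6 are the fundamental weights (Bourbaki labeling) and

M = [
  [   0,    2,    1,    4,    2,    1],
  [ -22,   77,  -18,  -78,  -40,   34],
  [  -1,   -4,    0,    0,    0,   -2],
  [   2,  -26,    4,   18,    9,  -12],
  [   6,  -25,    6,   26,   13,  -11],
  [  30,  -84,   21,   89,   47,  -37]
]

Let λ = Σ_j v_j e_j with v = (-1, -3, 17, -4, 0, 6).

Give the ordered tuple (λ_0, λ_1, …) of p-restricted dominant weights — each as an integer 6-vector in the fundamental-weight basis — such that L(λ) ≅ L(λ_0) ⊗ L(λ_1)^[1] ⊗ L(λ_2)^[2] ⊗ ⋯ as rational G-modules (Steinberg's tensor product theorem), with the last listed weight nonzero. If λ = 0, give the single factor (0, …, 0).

In the fundamental-weight basis, λ has coordinates c = M·v (v = (-1, -3, 17, -4, 0, 6)):
  c_1 = 0*-1 + 2*-3 + 1*17 + 4*-4 + 2*0 + 1*6 = 1
  c_2 = -22*-1 + 77*-3 + -18*17 + -78*-4 + -40*0 + 34*6 = 1
  c_3 = -1*-1 + -4*-3 + 0*17 + 0*-4 + 0*0 + -2*6 = 1
  c_4 = 2*-1 + -26*-3 + 4*17 + 18*-4 + 9*0 + -12*6 = 0
  c_5 = 6*-1 + -25*-3 + 6*17 + 26*-4 + 13*0 + -11*6 = 1
  c_6 = 30*-1 + -84*-3 + 21*17 + 89*-4 + 47*0 + -37*6 = 1
Expand coordinatewise in base 3:
  c_1 = 1 = 1·3^0
  c_2 = 1 = 1·3^0
  c_3 = 1 = 1·3^0
  c_4 = 0
  c_5 = 1 = 1·3^0
  c_6 = 1 = 1·3^0
Factor λ_0 = (1, 1, 1, 0, 1, 1)

((1, 1, 1, 0, 1, 1),)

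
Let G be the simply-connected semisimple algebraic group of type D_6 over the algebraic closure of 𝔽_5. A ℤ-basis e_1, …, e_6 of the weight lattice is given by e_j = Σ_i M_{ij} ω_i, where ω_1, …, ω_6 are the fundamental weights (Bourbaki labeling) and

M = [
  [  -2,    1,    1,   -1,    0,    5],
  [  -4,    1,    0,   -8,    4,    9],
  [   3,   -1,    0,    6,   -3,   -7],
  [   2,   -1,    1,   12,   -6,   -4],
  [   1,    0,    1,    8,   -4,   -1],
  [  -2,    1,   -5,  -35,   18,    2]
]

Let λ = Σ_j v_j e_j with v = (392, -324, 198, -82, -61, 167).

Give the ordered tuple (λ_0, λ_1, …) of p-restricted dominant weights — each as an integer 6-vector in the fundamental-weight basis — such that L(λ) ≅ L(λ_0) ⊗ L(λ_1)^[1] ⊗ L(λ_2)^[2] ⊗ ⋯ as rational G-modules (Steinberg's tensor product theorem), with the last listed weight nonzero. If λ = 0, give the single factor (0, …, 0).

Converting to the ω-basis (c_i = row i of M dotted with v = (392, -324, 198, -82, -61, 167)):
  c_1 = -2*392 + 1*-324 + 1*198 + -1*-82 + 0*-61 + 5*167 = 7
  c_2 = -4*392 + 1*-324 + 0*198 + -8*-82 + 4*-61 + 9*167 = 23
  c_3 = 3*392 + -1*-324 + 0*198 + 6*-82 + -3*-61 + -7*167 = 22
  c_4 = 2*392 + -1*-324 + 1*198 + 12*-82 + -6*-61 + -4*167 = 20
  c_5 = 1*392 + 0*-324 + 1*198 + 8*-82 + -4*-61 + -1*167 = 11
  c_6 = -2*392 + 1*-324 + -5*198 + -35*-82 + 18*-61 + 2*167 = 8
Expand coordinatewise in base 5:
  c_1 = 7 = 2·5^0 + 1·5^1
  c_2 = 23 = 3·5^0 + 4·5^1
  c_3 = 22 = 2·5^0 + 4·5^1
  c_4 = 20 = 0·5^0 + 4·5^1
  c_5 = 11 = 1·5^0 + 2·5^1
  c_6 = 8 = 3·5^0 + 1·5^1
p-restricted factor λ_0 = (2, 3, 2, 0, 1, 3)
p-restricted factor λ_1 = (1, 4, 4, 4, 2, 1)

((2, 3, 2, 0, 1, 3), (1, 4, 4, 4, 2, 1))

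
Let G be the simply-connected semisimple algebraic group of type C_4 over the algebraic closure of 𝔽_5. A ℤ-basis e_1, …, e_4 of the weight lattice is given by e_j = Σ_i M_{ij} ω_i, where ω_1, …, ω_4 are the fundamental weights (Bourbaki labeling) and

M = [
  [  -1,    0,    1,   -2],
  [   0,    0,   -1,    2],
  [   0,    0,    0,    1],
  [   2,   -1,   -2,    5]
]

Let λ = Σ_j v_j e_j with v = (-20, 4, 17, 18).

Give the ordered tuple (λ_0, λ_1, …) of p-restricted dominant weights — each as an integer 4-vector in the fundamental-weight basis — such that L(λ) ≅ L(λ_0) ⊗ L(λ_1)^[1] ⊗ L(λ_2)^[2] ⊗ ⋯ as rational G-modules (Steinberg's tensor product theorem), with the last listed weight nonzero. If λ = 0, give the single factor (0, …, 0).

((1, 4, 3, 2), (0, 3, 3, 2))

ω-coordinates c = M·v, v = (-20, 4, 17, 18):
  c_1 = (-1)·(-20) + 0·4 + 1·17 + (-2)·(18) = 1
  c_2 = (0)·(-20) + 0·4 + (-1)·(17) + 2·18 = 19
  c_3 = (0)·(-20) + 0·4 + 0·17 + 1·18 = 18
  c_4 = (2)·(-20) + (-1)·(4) + (-2)·(17) + 5·18 = 12
Writing each c_i in base p = 5:
  c_1 = 1 = 1·5^0
  c_2 = 19 = 4·5^0 + 3·5^1
  c_3 = 18 = 3·5^0 + 3·5^1
  c_4 = 12 = 2·5^0 + 2·5^1
p-restricted factor λ_0 = (1, 4, 3, 2)
p-restricted factor λ_1 = (0, 3, 3, 2)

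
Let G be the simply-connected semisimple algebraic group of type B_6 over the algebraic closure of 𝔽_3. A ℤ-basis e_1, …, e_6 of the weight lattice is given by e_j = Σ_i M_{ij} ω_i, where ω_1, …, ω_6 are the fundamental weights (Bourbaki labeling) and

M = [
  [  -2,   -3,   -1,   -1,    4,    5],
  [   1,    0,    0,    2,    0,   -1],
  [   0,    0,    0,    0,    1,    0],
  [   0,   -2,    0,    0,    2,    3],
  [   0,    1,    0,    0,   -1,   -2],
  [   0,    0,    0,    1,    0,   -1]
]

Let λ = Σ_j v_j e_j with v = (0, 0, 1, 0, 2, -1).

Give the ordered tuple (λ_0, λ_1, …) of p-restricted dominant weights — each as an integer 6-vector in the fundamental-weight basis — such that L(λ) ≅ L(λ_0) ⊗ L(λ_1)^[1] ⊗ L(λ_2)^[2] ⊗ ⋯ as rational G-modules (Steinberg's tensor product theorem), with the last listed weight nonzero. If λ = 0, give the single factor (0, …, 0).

((2, 1, 2, 1, 0, 1),)

Converting to the ω-basis (c_i = row i of M dotted with v = (0, 0, 1, 0, 2, -1)):
  c_1 = (-2)·(0) + (-3)·(0) + (-1)·(1) + (-1)·(0) + (4)·(2) + (5)·(-1) = 2
  c_2 = (1)·(0) + (0)·(0) + (0)·(1) + (2)·(0) + (0)·(2) + (-1)·(-1) = 1
  c_3 = (0)·(0) + (0)·(0) + (0)·(1) + (0)·(0) + (1)·(2) + (0)·(-1) = 2
  c_4 = (0)·(0) + (-2)·(0) + (0)·(1) + (0)·(0) + (2)·(2) + (3)·(-1) = 1
  c_5 = (0)·(0) + (1)·(0) + (0)·(1) + (0)·(0) + (-1)·(2) + (-2)·(-1) = 0
  c_6 = (0)·(0) + (0)·(0) + (0)·(1) + (1)·(0) + (0)·(2) + (-1)·(-1) = 1
Writing each c_i in base p = 3:
  c_1 = 2 = 2·3^0
  c_2 = 1 = 1·3^0
  c_3 = 2 = 2·3^0
  c_4 = 1 = 1·3^0
  c_5 = 0
  c_6 = 1 = 1·3^0
Factor λ_0 = (2, 1, 2, 1, 0, 1)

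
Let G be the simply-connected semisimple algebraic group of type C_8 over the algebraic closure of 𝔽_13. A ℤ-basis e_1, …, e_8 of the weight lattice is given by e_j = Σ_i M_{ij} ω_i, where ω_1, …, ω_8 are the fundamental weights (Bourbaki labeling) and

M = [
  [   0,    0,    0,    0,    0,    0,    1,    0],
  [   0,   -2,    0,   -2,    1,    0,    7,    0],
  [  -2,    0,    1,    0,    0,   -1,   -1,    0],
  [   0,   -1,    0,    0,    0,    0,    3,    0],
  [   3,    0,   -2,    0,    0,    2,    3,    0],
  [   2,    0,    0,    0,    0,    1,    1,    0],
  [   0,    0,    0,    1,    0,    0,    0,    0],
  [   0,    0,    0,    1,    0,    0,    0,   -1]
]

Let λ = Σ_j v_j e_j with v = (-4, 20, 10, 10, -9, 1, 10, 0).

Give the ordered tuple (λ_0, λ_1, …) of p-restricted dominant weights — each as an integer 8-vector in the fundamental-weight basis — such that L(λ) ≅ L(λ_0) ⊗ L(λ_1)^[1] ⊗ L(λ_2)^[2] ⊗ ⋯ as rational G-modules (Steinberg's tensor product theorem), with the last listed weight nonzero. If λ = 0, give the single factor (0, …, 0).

Change of basis e → ω: c = M·v where v = (-4, 20, 10, 10, -9, 1, 10, 0):
  c_1 = 0*-4 + 0*20 + 0*10 + 0*10 + 0*-9 + 0*1 + 1*10 + 0*0 = 10
  c_2 = 0*-4 + -2*20 + 0*10 + -2*10 + 1*-9 + 0*1 + 7*10 + 0*0 = 1
  c_3 = -2*-4 + 0*20 + 1*10 + 0*10 + 0*-9 + -1*1 + -1*10 + 0*0 = 7
  c_4 = 0*-4 + -1*20 + 0*10 + 0*10 + 0*-9 + 0*1 + 3*10 + 0*0 = 10
  c_5 = 3*-4 + 0*20 + -2*10 + 0*10 + 0*-9 + 2*1 + 3*10 + 0*0 = 0
  c_6 = 2*-4 + 0*20 + 0*10 + 0*10 + 0*-9 + 1*1 + 1*10 + 0*0 = 3
  c_7 = 0*-4 + 0*20 + 0*10 + 1*10 + 0*-9 + 0*1 + 0*10 + 0*0 = 10
  c_8 = 0*-4 + 0*20 + 0*10 + 1*10 + 0*-9 + 0*1 + 0*10 + -1*0 = 10
Base-13 expansion of each c_i:
  c_1 = 10 = 10·13^0
  c_2 = 1 = 1·13^0
  c_3 = 7 = 7·13^0
  c_4 = 10 = 10·13^0
  c_5 = 0
  c_6 = 3 = 3·13^0
  c_7 = 10 = 10·13^0
  c_8 = 10 = 10·13^0
Factor λ_0 = (10, 1, 7, 10, 0, 3, 10, 10)

((10, 1, 7, 10, 0, 3, 10, 10),)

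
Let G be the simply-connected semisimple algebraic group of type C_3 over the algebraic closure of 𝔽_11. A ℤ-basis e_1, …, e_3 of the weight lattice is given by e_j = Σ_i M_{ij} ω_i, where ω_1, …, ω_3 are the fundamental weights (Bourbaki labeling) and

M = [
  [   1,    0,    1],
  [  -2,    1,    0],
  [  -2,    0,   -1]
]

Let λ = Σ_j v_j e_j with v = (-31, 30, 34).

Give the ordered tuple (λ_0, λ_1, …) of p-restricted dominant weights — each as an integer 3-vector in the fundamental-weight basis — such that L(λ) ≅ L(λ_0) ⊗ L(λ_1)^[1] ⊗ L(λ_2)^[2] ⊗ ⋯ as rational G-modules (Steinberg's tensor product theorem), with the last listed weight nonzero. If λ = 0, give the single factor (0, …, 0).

((3, 4, 6), (0, 8, 2))

ω-coordinates c = M·v, v = (-31, 30, 34):
  c_1 = (1)·(-31) + (0)·(30) + (1)·(34) = 3
  c_2 = (-2)·(-31) + (1)·(30) + (0)·(34) = 92
  c_3 = (-2)·(-31) + (0)·(30) + (-1)·(34) = 28
p = 11; digits c_i = Σ_j d_{ij}·11^j, 0 ≤ d_{ij} < 11:
  c_1 = 3 = 3·11^0
  c_2 = 92 = 4·11^0 + 8·11^1
  c_3 = 28 = 6·11^0 + 2·11^1
λ_0 = (3, 4, 6)
λ_1 = (0, 8, 2)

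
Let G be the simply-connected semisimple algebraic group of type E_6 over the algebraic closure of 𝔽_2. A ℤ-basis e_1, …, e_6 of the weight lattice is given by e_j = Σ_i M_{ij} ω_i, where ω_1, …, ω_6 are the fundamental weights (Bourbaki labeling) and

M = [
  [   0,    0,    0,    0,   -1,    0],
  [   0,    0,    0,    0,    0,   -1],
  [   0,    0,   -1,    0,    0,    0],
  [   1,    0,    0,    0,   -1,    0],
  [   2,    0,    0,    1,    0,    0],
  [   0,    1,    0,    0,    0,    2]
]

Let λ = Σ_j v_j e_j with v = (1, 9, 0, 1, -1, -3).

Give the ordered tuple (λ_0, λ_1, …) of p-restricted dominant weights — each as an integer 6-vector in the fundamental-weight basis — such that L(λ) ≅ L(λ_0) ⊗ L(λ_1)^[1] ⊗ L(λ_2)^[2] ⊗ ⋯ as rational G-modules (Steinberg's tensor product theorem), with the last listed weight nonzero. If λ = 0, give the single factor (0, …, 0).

Change of basis e → ω: c = M·v where v = (1, 9, 0, 1, -1, -3):
  c_1 = 0*1 + 0*9 + 0*0 + 0*1 + -1*-1 + 0*-3 = 1
  c_2 = 0*1 + 0*9 + 0*0 + 0*1 + 0*-1 + -1*-3 = 3
  c_3 = 0*1 + 0*9 + -1*0 + 0*1 + 0*-1 + 0*-3 = 0
  c_4 = 1*1 + 0*9 + 0*0 + 0*1 + -1*-1 + 0*-3 = 2
  c_5 = 2*1 + 0*9 + 0*0 + 1*1 + 0*-1 + 0*-3 = 3
  c_6 = 0*1 + 1*9 + 0*0 + 0*1 + 0*-1 + 2*-3 = 3
Base-2 expansion of each c_i:
  c_1 = 1 = 1·2^0
  c_2 = 3 = 1·2^0 + 1·2^1
  c_3 = 0
  c_4 = 2 = 0·2^0 + 1·2^1
  c_5 = 3 = 1·2^0 + 1·2^1
  c_6 = 3 = 1·2^0 + 1·2^1
λ_0 = (1, 1, 0, 0, 1, 1)
λ_1 = (0, 1, 0, 1, 1, 1)

((1, 1, 0, 0, 1, 1), (0, 1, 0, 1, 1, 1))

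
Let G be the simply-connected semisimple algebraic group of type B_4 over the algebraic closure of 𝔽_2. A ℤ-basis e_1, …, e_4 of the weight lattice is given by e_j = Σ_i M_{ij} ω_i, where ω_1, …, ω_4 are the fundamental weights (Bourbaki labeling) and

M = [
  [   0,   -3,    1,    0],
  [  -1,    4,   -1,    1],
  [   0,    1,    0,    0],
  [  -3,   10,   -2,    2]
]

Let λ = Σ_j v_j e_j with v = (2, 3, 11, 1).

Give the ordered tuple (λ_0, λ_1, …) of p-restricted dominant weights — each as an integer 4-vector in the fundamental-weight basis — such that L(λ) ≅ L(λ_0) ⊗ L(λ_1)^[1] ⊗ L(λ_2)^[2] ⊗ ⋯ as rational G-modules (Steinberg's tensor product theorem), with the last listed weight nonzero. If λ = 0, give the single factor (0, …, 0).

Compute c_i = Σ_j M_{ij} v_j with v = (2, 3, 11, 1):
  c_1 = 0*2 + -3*3 + 1*11 + 0*1 = 2
  c_2 = -1*2 + 4*3 + -1*11 + 1*1 = 0
  c_3 = 0*2 + 1*3 + 0*11 + 0*1 = 3
  c_4 = -3*2 + 10*3 + -2*11 + 2*1 = 4
Base-2 expansion of each c_i:
  c_1 = 2 = 0·2^0 + 1·2^1
  c_2 = 0
  c_3 = 3 = 1·2^0 + 1·2^1
  c_4 = 4 = 0·2^0 + 0·2^1 + 1·2^2
p-restricted factor λ_0 = (0, 0, 1, 0)
p-restricted factor λ_1 = (1, 0, 1, 0)
p-restricted factor λ_2 = (0, 0, 0, 1)

((0, 0, 1, 0), (1, 0, 1, 0), (0, 0, 0, 1))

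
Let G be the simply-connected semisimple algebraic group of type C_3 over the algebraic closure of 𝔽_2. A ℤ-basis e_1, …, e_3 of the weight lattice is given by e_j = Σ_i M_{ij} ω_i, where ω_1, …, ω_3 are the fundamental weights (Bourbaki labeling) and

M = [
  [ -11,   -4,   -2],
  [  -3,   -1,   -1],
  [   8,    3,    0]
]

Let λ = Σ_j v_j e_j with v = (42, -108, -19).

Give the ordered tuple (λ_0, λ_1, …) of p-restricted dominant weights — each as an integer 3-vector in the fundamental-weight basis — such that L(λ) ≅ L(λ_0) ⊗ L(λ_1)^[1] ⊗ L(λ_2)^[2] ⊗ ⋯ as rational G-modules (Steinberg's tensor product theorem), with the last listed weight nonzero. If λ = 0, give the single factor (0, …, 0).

Compute c_i = Σ_j M_{ij} v_j with v = (42, -108, -19):
  c_1 = -11*42 + -4*-108 + -2*-19 = 8
  c_2 = -3*42 + -1*-108 + -1*-19 = 1
  c_3 = 8*42 + 3*-108 + 0*-19 = 12
Expand coordinatewise in base 2:
  c_1 = 8 = 0·2^0 + 0·2^1 + 0·2^2 + 1·2^3
  c_2 = 1 = 1·2^0
  c_3 = 12 = 0·2^0 + 0·2^1 + 1·2^2 + 1·2^3
λ_0 = (0, 1, 0)
λ_1 = (0, 0, 0)
λ_2 = (0, 0, 1)
λ_3 = (1, 0, 1)

((0, 1, 0), (0, 0, 0), (0, 0, 1), (1, 0, 1))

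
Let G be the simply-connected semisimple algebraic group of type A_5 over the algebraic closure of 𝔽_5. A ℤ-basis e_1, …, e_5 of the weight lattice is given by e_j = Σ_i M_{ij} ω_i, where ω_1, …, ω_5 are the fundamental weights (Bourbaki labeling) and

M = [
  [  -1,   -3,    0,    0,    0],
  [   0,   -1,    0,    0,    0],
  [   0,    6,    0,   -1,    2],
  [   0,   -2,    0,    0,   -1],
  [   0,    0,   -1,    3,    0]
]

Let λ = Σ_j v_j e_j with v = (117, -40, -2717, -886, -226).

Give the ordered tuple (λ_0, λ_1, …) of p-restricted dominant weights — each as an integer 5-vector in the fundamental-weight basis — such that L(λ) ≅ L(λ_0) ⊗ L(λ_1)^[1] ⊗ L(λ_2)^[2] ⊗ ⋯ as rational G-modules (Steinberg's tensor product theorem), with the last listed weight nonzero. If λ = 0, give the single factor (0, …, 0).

Compute c_i = Σ_j M_{ij} v_j with v = (117, -40, -2717, -886, -226):
  c_1 = -1*117 + -3*-40 + 0*-2717 + 0*-886 + 0*-226 = 3
  c_2 = 0*117 + -1*-40 + 0*-2717 + 0*-886 + 0*-226 = 40
  c_3 = 0*117 + 6*-40 + 0*-2717 + -1*-886 + 2*-226 = 194
  c_4 = 0*117 + -2*-40 + 0*-2717 + 0*-886 + -1*-226 = 306
  c_5 = 0*117 + 0*-40 + -1*-2717 + 3*-886 + 0*-226 = 59
Base-5 expansion of each c_i:
  c_1 = 3 = 3·5^0
  c_2 = 40 = 0·5^0 + 3·5^1 + 1·5^2
  c_3 = 194 = 4·5^0 + 3·5^1 + 2·5^2 + 1·5^3
  c_4 = 306 = 1·5^0 + 1·5^1 + 2·5^2 + 2·5^3
  c_5 = 59 = 4·5^0 + 1·5^1 + 2·5^2
Factor λ_0 = (3, 0, 4, 1, 4)
Factor λ_1 = (0, 3, 3, 1, 1)
Factor λ_2 = (0, 1, 2, 2, 2)
Factor λ_3 = (0, 0, 1, 2, 0)

((3, 0, 4, 1, 4), (0, 3, 3, 1, 1), (0, 1, 2, 2, 2), (0, 0, 1, 2, 0))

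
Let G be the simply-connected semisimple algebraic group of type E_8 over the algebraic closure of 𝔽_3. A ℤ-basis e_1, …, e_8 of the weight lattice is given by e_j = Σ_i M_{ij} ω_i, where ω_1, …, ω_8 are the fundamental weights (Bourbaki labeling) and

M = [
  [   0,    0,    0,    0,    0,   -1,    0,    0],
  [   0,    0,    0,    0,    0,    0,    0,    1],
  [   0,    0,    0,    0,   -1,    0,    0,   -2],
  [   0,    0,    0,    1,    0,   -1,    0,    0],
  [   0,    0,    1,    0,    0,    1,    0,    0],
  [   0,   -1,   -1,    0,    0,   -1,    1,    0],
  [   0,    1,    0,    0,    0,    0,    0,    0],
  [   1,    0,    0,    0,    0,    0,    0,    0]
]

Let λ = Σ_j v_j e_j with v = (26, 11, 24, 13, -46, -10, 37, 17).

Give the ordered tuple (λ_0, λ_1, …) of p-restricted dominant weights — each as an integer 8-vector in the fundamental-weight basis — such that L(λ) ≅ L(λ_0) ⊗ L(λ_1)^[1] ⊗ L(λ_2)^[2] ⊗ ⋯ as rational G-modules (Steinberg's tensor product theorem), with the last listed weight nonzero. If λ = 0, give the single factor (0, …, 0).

((1, 2, 0, 2, 2, 0, 2, 2), (0, 2, 1, 1, 1, 1, 0, 2), (1, 1, 1, 2, 1, 1, 1, 2))

Converting to the ω-basis (c_i = row i of M dotted with v = (26, 11, 24, 13, -46, -10, 37, 17)):
  c_1 = 0·26 + 0·11 + 0·24 + 0·13 + (0)·(-46) + (-1)·(-10) + 0·37 + 0·17 = 10
  c_2 = 0·26 + 0·11 + 0·24 + 0·13 + (0)·(-46) + (0)·(-10) + 0·37 + 1·17 = 17
  c_3 = 0·26 + 0·11 + 0·24 + 0·13 + (-1)·(-46) + (0)·(-10) + 0·37 + (-2)·(17) = 12
  c_4 = 0·26 + 0·11 + 0·24 + 1·13 + (0)·(-46) + (-1)·(-10) + 0·37 + 0·17 = 23
  c_5 = 0·26 + 0·11 + 1·24 + 0·13 + (0)·(-46) + (1)·(-10) + 0·37 + 0·17 = 14
  c_6 = 0·26 + (-1)·(11) + (-1)·(24) + 0·13 + (0)·(-46) + (-1)·(-10) + 1·37 + 0·17 = 12
  c_7 = 0·26 + 1·11 + 0·24 + 0·13 + (0)·(-46) + (0)·(-10) + 0·37 + 0·17 = 11
  c_8 = 1·26 + 0·11 + 0·24 + 0·13 + (0)·(-46) + (0)·(-10) + 0·37 + 0·17 = 26
Expand coordinatewise in base 3:
  c_1 = 10 = 1·3^0 + 0·3^1 + 1·3^2
  c_2 = 17 = 2·3^0 + 2·3^1 + 1·3^2
  c_3 = 12 = 0·3^0 + 1·3^1 + 1·3^2
  c_4 = 23 = 2·3^0 + 1·3^1 + 2·3^2
  c_5 = 14 = 2·3^0 + 1·3^1 + 1·3^2
  c_6 = 12 = 0·3^0 + 1·3^1 + 1·3^2
  c_7 = 11 = 2·3^0 + 0·3^1 + 1·3^2
  c_8 = 26 = 2·3^0 + 2·3^1 + 2·3^2
p-restricted factor λ_0 = (1, 2, 0, 2, 2, 0, 2, 2)
p-restricted factor λ_1 = (0, 2, 1, 1, 1, 1, 0, 2)
p-restricted factor λ_2 = (1, 1, 1, 2, 1, 1, 1, 2)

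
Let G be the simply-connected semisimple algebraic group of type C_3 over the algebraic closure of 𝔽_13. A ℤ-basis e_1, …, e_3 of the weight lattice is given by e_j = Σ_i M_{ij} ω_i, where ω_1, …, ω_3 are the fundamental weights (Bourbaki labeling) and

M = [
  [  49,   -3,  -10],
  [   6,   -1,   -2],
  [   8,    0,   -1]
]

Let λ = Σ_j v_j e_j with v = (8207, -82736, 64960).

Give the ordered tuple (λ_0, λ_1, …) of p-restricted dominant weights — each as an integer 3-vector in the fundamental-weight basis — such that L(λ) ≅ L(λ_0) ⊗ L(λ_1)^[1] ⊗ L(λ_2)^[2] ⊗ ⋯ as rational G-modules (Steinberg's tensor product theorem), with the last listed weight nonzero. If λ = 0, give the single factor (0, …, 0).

Converting to the ω-basis (c_i = row i of M dotted with v = (8207, -82736, 64960)):
  c_1 = 49·8207 + (-3)·(-82736) + (-10)·(64960) = 751
  c_2 = 6·8207 + (-1)·(-82736) + (-2)·(64960) = 2058
  c_3 = 8·8207 + (0)·(-82736) + (-1)·(64960) = 696
Expand coordinatewise in base 13:
  c_1 = 751 = 10·13^0 + 5·13^1 + 4·13^2
  c_2 = 2058 = 4·13^0 + 2·13^1 + 12·13^2
  c_3 = 696 = 7·13^0 + 1·13^1 + 4·13^2
λ_0 = (10, 4, 7)
λ_1 = (5, 2, 1)
λ_2 = (4, 12, 4)

((10, 4, 7), (5, 2, 1), (4, 12, 4))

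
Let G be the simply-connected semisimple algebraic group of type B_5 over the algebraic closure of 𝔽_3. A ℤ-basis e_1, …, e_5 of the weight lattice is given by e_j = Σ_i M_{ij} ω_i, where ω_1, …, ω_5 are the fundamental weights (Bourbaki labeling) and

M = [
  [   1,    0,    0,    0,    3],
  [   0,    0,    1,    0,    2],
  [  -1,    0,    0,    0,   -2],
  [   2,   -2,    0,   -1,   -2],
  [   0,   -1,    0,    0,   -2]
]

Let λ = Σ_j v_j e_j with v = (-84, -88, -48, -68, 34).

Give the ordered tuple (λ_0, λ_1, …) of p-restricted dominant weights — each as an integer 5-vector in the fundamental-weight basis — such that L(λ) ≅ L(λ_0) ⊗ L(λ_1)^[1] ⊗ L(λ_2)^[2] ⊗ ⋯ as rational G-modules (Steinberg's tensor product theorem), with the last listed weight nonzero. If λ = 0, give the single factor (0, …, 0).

Change of basis e → ω: c = M·v where v = (-84, -88, -48, -68, 34):
  c_1 = (1)·(-84) + (0)·(-88) + (0)·(-48) + (0)·(-68) + (3)·(34) = 18
  c_2 = (0)·(-84) + (0)·(-88) + (1)·(-48) + (0)·(-68) + (2)·(34) = 20
  c_3 = (-1)·(-84) + (0)·(-88) + (0)·(-48) + (0)·(-68) + (-2)·(34) = 16
  c_4 = (2)·(-84) + (-2)·(-88) + (0)·(-48) + (-1)·(-68) + (-2)·(34) = 8
  c_5 = (0)·(-84) + (-1)·(-88) + (0)·(-48) + (0)·(-68) + (-2)·(34) = 20
Expand coordinatewise in base 3:
  c_1 = 18 = 0·3^0 + 0·3^1 + 2·3^2
  c_2 = 20 = 2·3^0 + 0·3^1 + 2·3^2
  c_3 = 16 = 1·3^0 + 2·3^1 + 1·3^2
  c_4 = 8 = 2·3^0 + 2·3^1
  c_5 = 20 = 2·3^0 + 0·3^1 + 2·3^2
Factor λ_0 = (0, 2, 1, 2, 2)
Factor λ_1 = (0, 0, 2, 2, 0)
Factor λ_2 = (2, 2, 1, 0, 2)

((0, 2, 1, 2, 2), (0, 0, 2, 2, 0), (2, 2, 1, 0, 2))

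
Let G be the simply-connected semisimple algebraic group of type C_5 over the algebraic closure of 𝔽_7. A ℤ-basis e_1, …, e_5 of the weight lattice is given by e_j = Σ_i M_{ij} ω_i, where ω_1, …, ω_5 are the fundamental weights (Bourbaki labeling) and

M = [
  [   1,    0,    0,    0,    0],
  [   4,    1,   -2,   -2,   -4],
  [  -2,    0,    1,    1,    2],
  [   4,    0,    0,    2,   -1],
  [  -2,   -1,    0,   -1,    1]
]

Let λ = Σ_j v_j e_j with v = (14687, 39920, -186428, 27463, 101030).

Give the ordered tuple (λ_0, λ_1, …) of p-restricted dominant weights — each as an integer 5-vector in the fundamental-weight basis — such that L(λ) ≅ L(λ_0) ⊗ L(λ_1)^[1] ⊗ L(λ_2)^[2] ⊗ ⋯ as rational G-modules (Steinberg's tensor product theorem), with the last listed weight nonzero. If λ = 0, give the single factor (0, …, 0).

((1, 4, 1, 2, 3), (5, 4, 0, 0, 1), (5, 2, 0, 6, 3), (0, 1, 5, 1, 5), (6, 5, 5, 5, 1))

Change of basis e → ω: c = M·v where v = (14687, 39920, -186428, 27463, 101030):
  c_1 = (1)·(14687) + (0)·(39920) + (0)·(-186428) + (0)·(27463) + (0)·(101030) = 14687
  c_2 = (4)·(14687) + (1)·(39920) + (-2)·(-186428) + (-2)·(27463) + (-4)·(101030) = 12478
  c_3 = (-2)·(14687) + (0)·(39920) + (1)·(-186428) + (1)·(27463) + (2)·(101030) = 13721
  c_4 = (4)·(14687) + (0)·(39920) + (0)·(-186428) + (2)·(27463) + (-1)·(101030) = 12644
  c_5 = (-2)·(14687) + (-1)·(39920) + (0)·(-186428) + (-1)·(27463) + (1)·(101030) = 4273
Expand coordinatewise in base 7:
  c_1 = 14687 = 1·7^0 + 5·7^1 + 5·7^2 + 0·7^3 + 6·7^4
  c_2 = 12478 = 4·7^0 + 4·7^1 + 2·7^2 + 1·7^3 + 5·7^4
  c_3 = 13721 = 1·7^0 + 0·7^1 + 0·7^2 + 5·7^3 + 5·7^4
  c_4 = 12644 = 2·7^0 + 0·7^1 + 6·7^2 + 1·7^3 + 5·7^4
  c_5 = 4273 = 3·7^0 + 1·7^1 + 3·7^2 + 5·7^3 + 1·7^4
λ_0 = (1, 4, 1, 2, 3)
λ_1 = (5, 4, 0, 0, 1)
λ_2 = (5, 2, 0, 6, 3)
λ_3 = (0, 1, 5, 1, 5)
λ_4 = (6, 5, 5, 5, 1)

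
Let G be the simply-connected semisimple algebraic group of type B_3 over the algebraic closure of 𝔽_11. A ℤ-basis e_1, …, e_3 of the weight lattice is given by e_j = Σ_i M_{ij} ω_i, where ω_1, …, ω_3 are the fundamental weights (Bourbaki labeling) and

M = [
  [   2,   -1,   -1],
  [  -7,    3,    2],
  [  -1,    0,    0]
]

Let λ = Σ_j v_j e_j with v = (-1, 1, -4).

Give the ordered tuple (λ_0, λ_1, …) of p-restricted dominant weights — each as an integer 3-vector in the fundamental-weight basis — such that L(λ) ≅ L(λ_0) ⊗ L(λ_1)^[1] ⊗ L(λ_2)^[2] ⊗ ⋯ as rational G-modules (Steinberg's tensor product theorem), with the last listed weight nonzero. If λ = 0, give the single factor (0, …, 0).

((1, 2, 1),)

In the fundamental-weight basis, λ has coordinates c = M·v (v = (-1, 1, -4)):
  c_1 = (2)·(-1) + (-1)·(1) + (-1)·(-4) = 1
  c_2 = (-7)·(-1) + (3)·(1) + (2)·(-4) = 2
  c_3 = (-1)·(-1) + (0)·(1) + (0)·(-4) = 1
Base-11 expansion of each c_i:
  c_1 = 1 = 1·11^0
  c_2 = 2 = 2·11^0
  c_3 = 1 = 1·11^0
Factor λ_0 = (1, 2, 1)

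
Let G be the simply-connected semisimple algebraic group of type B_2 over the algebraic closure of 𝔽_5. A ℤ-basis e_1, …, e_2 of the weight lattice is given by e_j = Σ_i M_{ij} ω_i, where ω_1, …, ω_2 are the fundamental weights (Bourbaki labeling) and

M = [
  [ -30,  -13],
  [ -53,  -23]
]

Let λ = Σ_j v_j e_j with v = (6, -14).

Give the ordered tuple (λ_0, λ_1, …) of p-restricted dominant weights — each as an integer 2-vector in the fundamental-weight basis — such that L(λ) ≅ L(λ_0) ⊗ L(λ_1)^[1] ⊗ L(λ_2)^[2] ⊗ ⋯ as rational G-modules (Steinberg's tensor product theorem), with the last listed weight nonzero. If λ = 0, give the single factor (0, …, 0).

((2, 4),)

ω-coordinates c = M·v, v = (6, -14):
  c_1 = (-30)·(6) + (-13)·(-14) = 2
  c_2 = (-53)·(6) + (-23)·(-14) = 4
Writing each c_i in base p = 5:
  c_1 = 2 = 2·5^0
  c_2 = 4 = 4·5^0
p-restricted factor λ_0 = (2, 4)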